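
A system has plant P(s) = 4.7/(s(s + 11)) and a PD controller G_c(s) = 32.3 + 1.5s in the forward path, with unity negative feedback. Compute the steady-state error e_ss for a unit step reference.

0

The open loop G_c(s)P(s) has a pole at the origin (type 1), so the static position error constant is infinite and e_ss = 1/(1+∞) = 0.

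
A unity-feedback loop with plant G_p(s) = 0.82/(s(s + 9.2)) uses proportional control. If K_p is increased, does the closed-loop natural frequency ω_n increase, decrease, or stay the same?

ω_n = √(0.82·K_p), which grows with K_p.

increase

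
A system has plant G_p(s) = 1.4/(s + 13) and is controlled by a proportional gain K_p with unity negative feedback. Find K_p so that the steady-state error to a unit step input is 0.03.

K_p = 300

Steady-state error for a unit step on this type-0 loop is 1/(1 + K_p·G_p(0)).
G_p(0) = 0.1077. Require 1/(1 + K_p·0.1077) = 0.03, so 1 + 0.1077·K_p = 33.33.
K_p = (33.33 − 1)/0.1077 = 300.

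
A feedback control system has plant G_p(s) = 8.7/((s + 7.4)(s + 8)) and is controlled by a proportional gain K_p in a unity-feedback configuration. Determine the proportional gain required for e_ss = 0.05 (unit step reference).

The loop is type 0, so e_ss(step) = 1/(1 + K_pos) with K_pos = K_p·G_p(0).
G_p(0) = 0.147. Require 1/(1 + K_p·0.147) = 0.05, so 1 + 0.147·K_p = 20.
K_p = (20 − 1)/0.147 = 129.

K_p = 129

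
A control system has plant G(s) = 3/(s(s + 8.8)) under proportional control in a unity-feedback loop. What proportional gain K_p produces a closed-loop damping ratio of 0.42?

Closed-loop characteristic equation: s² + 8.8s + K_p·3 = 0.
So ω_n = √(3K_p) and 2ζω_n = 8.8, giving ζ = 8.8/(2√(3K_p)).
Setting ζ = 0.42: √(3K_p) = 8.8/(2·0.42) = 10.48, so K_p = 109.8/3 = 36.6.

K_p = 36.6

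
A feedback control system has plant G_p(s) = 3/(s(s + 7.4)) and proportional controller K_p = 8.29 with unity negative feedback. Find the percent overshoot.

Closed-loop characteristic equation: s² + 7.4s + 24.87 = 0, so ω_n = 4.987 rad/s and ζ = 7.4/(2·4.987) = 0.7419.
%OS = 100·exp(−πζ/√(1−ζ²)) = 100·exp(−π·0.7419/√0.4495) = 3.09%.

3.09%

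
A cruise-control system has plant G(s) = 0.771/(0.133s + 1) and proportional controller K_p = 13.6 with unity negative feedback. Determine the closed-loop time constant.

Closed loop: T(s) = K_p·G/(1+K_p·G) = 10.49/(0.133s + 1 + 10.49), with pole at s = −(1 + 10.49)/0.133 = −86.36.
Closed-loop time constant τ = 1/86.36 = 0.0116 s.

τ = 0.0116 s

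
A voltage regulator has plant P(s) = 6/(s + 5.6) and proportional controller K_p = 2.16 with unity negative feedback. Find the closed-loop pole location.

s = -18.56

Closed-loop transfer function: T(s) = K_p·P(s)/(1 + K_p·P(s)) = 12.96/(s + 5.6 + 12.96) = 12.96/(s + 18.56).
The closed-loop pole is at s = −18.56.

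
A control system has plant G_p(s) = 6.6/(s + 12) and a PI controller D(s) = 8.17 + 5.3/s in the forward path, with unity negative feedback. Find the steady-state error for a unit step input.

The open loop D(s)G_p(s) has a pole at the origin (type 1), so the static position error constant is infinite and e_ss = 1/(1+∞) = 0.

0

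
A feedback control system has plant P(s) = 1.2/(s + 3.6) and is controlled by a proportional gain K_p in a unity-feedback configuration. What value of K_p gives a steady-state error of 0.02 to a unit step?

The loop is type 0, so e_ss(step) = 1/(1 + K_pos) with K_pos = K_p·P(0).
P(0) = 0.3333. Require 1/(1 + K_p·0.3333) = 0.02, so 1 + 0.3333·K_p = 50.
K_p = (50 − 1)/0.3333 = 147.

K_p = 147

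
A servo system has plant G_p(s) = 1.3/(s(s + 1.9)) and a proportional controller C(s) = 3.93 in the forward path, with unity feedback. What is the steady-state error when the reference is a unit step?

0

The open loop C(s)G_p(s) has a pole at the origin (type 1), so the static position error constant is infinite and e_ss = 1/(1+∞) = 0.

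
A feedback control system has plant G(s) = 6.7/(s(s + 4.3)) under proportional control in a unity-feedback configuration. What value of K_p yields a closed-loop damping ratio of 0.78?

K_p = 1.13

Closed-loop characteristic equation: s² + 4.3s + K_p·6.7 = 0.
So ω_n = √(6.7K_p) and 2ζω_n = 4.3, giving ζ = 4.3/(2√(6.7K_p)).
Setting ζ = 0.78: √(6.7K_p) = 4.3/(2·0.78) = 2.756, so K_p = 7.598/6.7 = 1.13.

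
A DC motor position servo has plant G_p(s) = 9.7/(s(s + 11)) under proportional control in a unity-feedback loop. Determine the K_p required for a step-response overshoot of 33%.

From %OS = 100·exp(−πζ/√(1−ζ²)) = 33%, ζ = −ln(0.33)/√(π²+ln²(0.33)) = 0.3328.
Characteristic equation s² + 11s + 9.7K_p = 0 gives ζ = 11/(2√(9.7K_p)).
Setting ζ = 0.3328: √(9.7K_p) = 11/(2·0.3328) = 16.53, so K_p = 273.1/9.7 = 28.2.

K_p = 28.2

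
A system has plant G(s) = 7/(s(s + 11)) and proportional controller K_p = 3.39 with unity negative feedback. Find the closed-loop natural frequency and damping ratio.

The closed-loop denominator is s(s+11) + 3.39·7 = s² + 11s + 23.73.
So ω_n² = 23.73 ⇒ ω_n = 4.871 rad/s, and ζ = 11/(2ω_n) = 1.13.

ω_n = 4.87 rad/s, ζ = 1.13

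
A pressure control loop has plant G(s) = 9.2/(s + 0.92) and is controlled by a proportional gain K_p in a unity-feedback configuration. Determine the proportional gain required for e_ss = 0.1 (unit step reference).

K_p = 0.9

For a type-0 loop with proportional control, e_ss = 1/(1 + K_p·G(0)).
G(0) = 10. Require 1/(1 + K_p·10) = 0.1, so 1 + 10·K_p = 10.
K_p = (10 − 1)/10 = 0.9.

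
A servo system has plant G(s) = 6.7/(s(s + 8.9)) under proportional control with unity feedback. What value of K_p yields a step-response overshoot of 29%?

K_p = 22

From %OS = 100·exp(−πζ/√(1−ζ²)) = 29%, ζ = −ln(0.29)/√(π²+ln²(0.29)) = 0.3666.
Characteristic equation s² + 8.9s + 6.7K_p = 0 gives ζ = 8.9/(2√(6.7K_p)).
Setting ζ = 0.3666: √(6.7K_p) = 8.9/(2·0.3666) = 12.14, so K_p = 147.3/6.7 = 22.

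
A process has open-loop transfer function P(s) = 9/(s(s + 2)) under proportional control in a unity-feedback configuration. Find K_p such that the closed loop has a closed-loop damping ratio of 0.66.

K_p = 0.255

Closed-loop characteristic equation: s² + 2s + K_p·9 = 0.
So ω_n = √(9K_p) and 2ζω_n = 2, giving ζ = 2/(2√(9K_p)).
Setting ζ = 0.66: √(9K_p) = 2/(2·0.66) = 1.515, so K_p = 2.296/9 = 0.255.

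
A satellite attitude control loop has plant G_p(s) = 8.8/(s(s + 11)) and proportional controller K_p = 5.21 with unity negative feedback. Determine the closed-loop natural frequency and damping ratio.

1 + K_p·G_p(s) = 0 gives s² + 11s + 45.85 = 0.
So ω_n² = 45.85 ⇒ ω_n = 6.771 rad/s, and ζ = 11/(2ω_n) = 0.812.

ω_n = 6.77 rad/s, ζ = 0.812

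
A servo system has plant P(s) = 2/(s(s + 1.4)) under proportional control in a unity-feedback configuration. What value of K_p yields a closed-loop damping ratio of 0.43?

Closed-loop characteristic equation: s² + 1.4s + K_p·2 = 0.
So ω_n = √(2K_p) and 2ζω_n = 1.4, giving ζ = 1.4/(2√(2K_p)).
Setting ζ = 0.43: √(2K_p) = 1.4/(2·0.43) = 1.628, so K_p = 2.65/2 = 1.33.

K_p = 1.33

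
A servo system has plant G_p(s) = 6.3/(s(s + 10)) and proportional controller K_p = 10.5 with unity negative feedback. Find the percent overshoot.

8.64%

The closed-loop denominator s² + 10s + 66.15 gives ω_n = √66.15 = 8.133 and ζ = 10/(2ω_n) = 0.6148.
%OS = 100·exp(−πζ/√(1−ζ²)) = 100·exp(−π·0.6148/√0.6221) = 8.64%.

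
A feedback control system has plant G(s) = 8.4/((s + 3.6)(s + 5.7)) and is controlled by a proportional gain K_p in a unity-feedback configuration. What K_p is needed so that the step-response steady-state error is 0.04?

The loop is type 0, so e_ss(step) = 1/(1 + K_pos) with K_pos = K_p·G(0).
G(0) = 0.4094. Require 1/(1 + K_p·0.4094) = 0.04, so 1 + 0.4094·K_p = 25.
K_p = (25 − 1)/0.4094 = 58.6.

K_p = 58.6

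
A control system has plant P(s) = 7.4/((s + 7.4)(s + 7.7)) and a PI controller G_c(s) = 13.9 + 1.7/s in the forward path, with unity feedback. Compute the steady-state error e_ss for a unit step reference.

The open loop G_c(s)P(s) has a pole at the origin (type 1), so the static position error constant is infinite and e_ss = 1/(1+∞) = 0.

0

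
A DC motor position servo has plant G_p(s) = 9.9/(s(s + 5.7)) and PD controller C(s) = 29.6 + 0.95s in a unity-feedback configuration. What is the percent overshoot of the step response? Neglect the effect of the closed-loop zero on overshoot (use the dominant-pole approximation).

21.3%

Forward path: (29.6 + 0.95s)·9.9/(s(s+5.7)). The closed-loop characteristic equation is s² + (5.7 + 9.9·0.95)s + 9.9·29.6 = 0.
That is s² + 15.11s + 293 = 0, so ω_n = 17.12 rad/s and ζ = 15.11/(2·17.12) = 0.4412.
%OS = 100·exp(−πζ/√(1−ζ²)) = 21.3%.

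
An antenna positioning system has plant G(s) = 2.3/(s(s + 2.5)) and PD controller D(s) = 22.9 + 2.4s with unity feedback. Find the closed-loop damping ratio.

Forward path: (22.9 + 2.4s)·2.3/(s(s+2.5)). The closed-loop characteristic equation is s² + (2.5 + 2.3·2.4)s + 2.3·22.9 = 0.
That is s² + 8.02s + 52.67 = 0, so ω_n = 7.257 rad/s and ζ = 8.02/(2·7.257) = 0.5525.

ζ = 0.553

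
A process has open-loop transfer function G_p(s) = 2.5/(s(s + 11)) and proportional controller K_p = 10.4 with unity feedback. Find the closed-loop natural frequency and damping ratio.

ω_n = 5.1 rad/s, ζ = 1.08

1 + K_p·G_p(s) = 0 gives s² + 11s + 26 = 0.
So ω_n² = 26 ⇒ ω_n = 5.099 rad/s, and ζ = 11/(2ω_n) = 1.08.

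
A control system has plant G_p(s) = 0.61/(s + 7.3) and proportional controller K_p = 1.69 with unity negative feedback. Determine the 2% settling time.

Closed-loop transfer function: T(s) = K_p·G_p(s)/(1 + K_p·G_p(s)) = 1.031/(s + 7.3 + 1.031) = 1.031/(s + 8.331).
Time constant τ = 1/8.331 = 0.12 s, so the 2% settling time is about 4τ = 0.48 s.

T_s ≈ 0.48 s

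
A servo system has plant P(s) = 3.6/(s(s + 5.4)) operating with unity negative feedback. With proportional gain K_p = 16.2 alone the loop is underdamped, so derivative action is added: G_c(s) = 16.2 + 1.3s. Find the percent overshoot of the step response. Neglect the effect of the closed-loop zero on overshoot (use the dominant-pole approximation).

Forward path: (16.2 + 1.3s)·3.6/(s(s+5.4)). The closed-loop characteristic equation is s² + (5.4 + 3.6·1.3)s + 3.6·16.2 = 0.
That is s² + 10.08s + 58.32 = 0, so ω_n = 7.637 rad/s and ζ = 10.08/(2·7.637) = 0.66.
%OS = 100·exp(−πζ/√(1−ζ²)) = 6.33%.

6.33%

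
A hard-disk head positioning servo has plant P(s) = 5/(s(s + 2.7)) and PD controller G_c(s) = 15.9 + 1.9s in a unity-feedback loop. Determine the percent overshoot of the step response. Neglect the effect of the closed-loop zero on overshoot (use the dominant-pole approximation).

Forward path: (15.9 + 1.9s)·5/(s(s+2.7)). The closed-loop characteristic equation is s² + (2.7 + 5·1.9)s + 5·15.9 = 0.
That is s² + 12.2s + 79.5 = 0, so ω_n = 8.916 rad/s and ζ = 12.2/(2·8.916) = 0.6841.
%OS = 100·exp(−πζ/√(1−ζ²)) = 5.25%.

5.25%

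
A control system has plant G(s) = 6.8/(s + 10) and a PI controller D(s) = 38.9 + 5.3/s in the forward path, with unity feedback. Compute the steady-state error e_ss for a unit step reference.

0

The open loop D(s)G(s) has a pole at the origin (type 1), so the static position error constant is infinite and e_ss = 1/(1+∞) = 0.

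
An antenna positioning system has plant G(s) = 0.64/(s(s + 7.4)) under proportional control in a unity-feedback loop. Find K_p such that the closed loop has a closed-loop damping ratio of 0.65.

K_p = 50.6

Closed-loop characteristic equation: s² + 7.4s + K_p·0.64 = 0.
So ω_n = √(0.64K_p) and 2ζω_n = 7.4, giving ζ = 7.4/(2√(0.64K_p)).
Setting ζ = 0.65: √(0.64K_p) = 7.4/(2·0.65) = 5.692, so K_p = 32.4/0.64 = 50.6.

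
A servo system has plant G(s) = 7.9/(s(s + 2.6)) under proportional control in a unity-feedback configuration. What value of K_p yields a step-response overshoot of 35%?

From %OS = 100·exp(−πζ/√(1−ζ²)) = 35%, ζ = −ln(0.35)/√(π²+ln²(0.35)) = 0.3169.
Characteristic equation s² + 2.6s + 7.9K_p = 0 gives ζ = 2.6/(2√(7.9K_p)).
Setting ζ = 0.3169: √(7.9K_p) = 2.6/(2·0.3169) = 4.102, so K_p = 16.82/7.9 = 2.13.

K_p = 2.13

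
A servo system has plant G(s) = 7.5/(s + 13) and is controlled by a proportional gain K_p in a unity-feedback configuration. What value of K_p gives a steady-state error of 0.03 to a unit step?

K_p = 56

The loop is type 0, so e_ss(step) = 1/(1 + K_pos) with K_pos = K_p·G(0).
G(0) = 0.5769. Require 1/(1 + K_p·0.5769) = 0.03, so 1 + 0.5769·K_p = 33.33.
K_p = (33.33 − 1)/0.5769 = 56.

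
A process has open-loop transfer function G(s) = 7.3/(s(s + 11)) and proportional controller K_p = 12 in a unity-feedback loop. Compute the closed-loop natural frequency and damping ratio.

ω_n = 9.36 rad/s, ζ = 0.588

With unity feedback the closed-loop characteristic equation is s² + 11s + 12·7.3 = s² + 11s + 87.6 = 0.
So ω_n² = 87.6 ⇒ ω_n = 9.359 rad/s, and ζ = 11/(2ω_n) = 0.588.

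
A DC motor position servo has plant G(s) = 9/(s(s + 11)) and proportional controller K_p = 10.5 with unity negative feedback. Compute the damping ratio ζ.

ζ = 0.566

1 + K_p·G(s) = 0 gives s² + 11s + 94.5 = 0.
Matching s² + 2ζω_n s + ω_n²: ω_n = √94.5 = 9.721 rad/s and 2ζω_n = 11, so ζ = 11/(2·9.721) = 0.566.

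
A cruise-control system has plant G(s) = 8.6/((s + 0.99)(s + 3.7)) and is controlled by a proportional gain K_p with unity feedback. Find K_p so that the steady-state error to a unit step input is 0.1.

The loop is type 0, so e_ss(step) = 1/(1 + K_pos) with K_pos = K_p·G(0).
G(0) = 2.348. Require 1/(1 + K_p·2.348) = 0.1, so 1 + 2.348·K_p = 10.
K_p = (10 − 1)/2.348 = 3.83.

K_p = 3.83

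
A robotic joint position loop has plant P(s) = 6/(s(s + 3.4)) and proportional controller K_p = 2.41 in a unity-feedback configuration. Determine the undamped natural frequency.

The closed-loop denominator is s(s+3.4) + 2.41·6 = s² + 3.4s + 14.46.
So ω_n² = 14.46 ⇒ ω_n = 3.803 rad/s, and ζ = 3.4/(2ω_n) = 0.447.

ω_n = 3.8 rad/s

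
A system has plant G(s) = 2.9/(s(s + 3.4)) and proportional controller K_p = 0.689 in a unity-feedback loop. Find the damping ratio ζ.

The closed-loop denominator is s(s+3.4) + 0.689·2.9 = s² + 3.4s + 1.998.
Matching s² + 2ζω_n s + ω_n²: ω_n = √1.998 = 1.414 rad/s and 2ζω_n = 3.4, so ζ = 3.4/(2·1.414) = 1.2.

ζ = 1.2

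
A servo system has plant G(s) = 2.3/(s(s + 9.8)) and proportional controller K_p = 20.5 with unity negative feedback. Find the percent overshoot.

From 1 + K_pG(s) = 0: s² + 9.8s + 47.15 = 0 ⇒ ω_n = 6.867, ζ = 0.7136.
%OS = 100·exp(−πζ/√(1−ζ²)) = 100·exp(−π·0.7136/√0.4908) = 4.08%.

4.08%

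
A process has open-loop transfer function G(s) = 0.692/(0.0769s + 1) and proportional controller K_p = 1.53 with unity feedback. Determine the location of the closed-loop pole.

s = -26.77

Closed loop: T(s) = K_p·G/(1+K_p·G) = 1.059/(0.0769s + 1 + 1.059), with pole at s = −(1 + 1.059)/0.0769 = −26.77.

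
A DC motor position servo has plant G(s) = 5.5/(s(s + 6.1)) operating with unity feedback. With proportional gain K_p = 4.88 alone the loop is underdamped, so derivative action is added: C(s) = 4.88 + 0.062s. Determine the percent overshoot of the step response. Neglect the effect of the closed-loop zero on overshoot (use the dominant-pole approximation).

Forward path: (4.88 + 0.062s)·5.5/(s(s+6.1)). The closed-loop characteristic equation is s² + (6.1 + 5.5·0.062)s + 5.5·4.88 = 0.
That is s² + 6.441s + 26.84 = 0, so ω_n = 5.181 rad/s and ζ = 6.441/(2·5.181) = 0.6216.
%OS = 100·exp(−πζ/√(1−ζ²)) = 8.26%.

8.26%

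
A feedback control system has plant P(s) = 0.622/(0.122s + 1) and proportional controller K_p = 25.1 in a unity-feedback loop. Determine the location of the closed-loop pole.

Closed loop: T(s) = K_p·P/(1+K_p·P) = 15.61/(0.122s + 1 + 15.61), with pole at s = −(1 + 15.61)/0.122 = −136.2.

s = -136.2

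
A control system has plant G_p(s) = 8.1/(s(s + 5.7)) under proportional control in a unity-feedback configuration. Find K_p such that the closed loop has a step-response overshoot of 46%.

From %OS = 100·exp(−πζ/√(1−ζ²)) = 46%, ζ = −ln(0.46)/√(π²+ln²(0.46)) = 0.24.
Characteristic equation s² + 5.7s + 8.1K_p = 0 gives ζ = 5.7/(2√(8.1K_p)).
Setting ζ = 0.24: √(8.1K_p) = 5.7/(2·0.24) = 11.88, so K_p = 141.1/8.1 = 17.4.

K_p = 17.4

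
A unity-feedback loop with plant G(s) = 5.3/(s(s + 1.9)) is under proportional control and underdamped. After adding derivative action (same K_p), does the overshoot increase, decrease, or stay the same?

The derivative term adds K·K_d to the s-coefficient of the characteristic equation, raising 2ζω_n while ω_n is unchanged; ζ increases, so overshoot decreases.

decrease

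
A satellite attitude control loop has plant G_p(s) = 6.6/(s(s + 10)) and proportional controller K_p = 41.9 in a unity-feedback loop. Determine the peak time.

T_p = 0.198 s

The closed-loop denominator s² + 10s + 276.5 gives ω_n = √276.5 = 16.63 and ζ = 10/(2ω_n) = 0.3007.
Damped frequency ω_d = ω_n√(1−ζ²) = 15.86 rad/s, so peak time T_p = π/ω_d = 0.198 s.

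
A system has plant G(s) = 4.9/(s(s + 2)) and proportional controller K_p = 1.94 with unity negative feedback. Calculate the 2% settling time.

T_s ≈ 4 s

Closed-loop characteristic equation: s² + 2s + 9.506 = 0, so ω_n = 3.083 rad/s and ζ = 2/(2·3.083) = 0.3243.
2% settling time T_s ≈ 4/(ζω_n) = 4/1 = 4 s.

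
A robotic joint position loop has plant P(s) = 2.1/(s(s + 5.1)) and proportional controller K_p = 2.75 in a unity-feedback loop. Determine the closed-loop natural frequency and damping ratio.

1 + K_p·P(s) = 0 gives s² + 5.1s + 5.775 = 0.
So ω_n² = 5.775 ⇒ ω_n = 2.403 rad/s, and ζ = 5.1/(2ω_n) = 1.06.

ω_n = 2.4 rad/s, ζ = 1.06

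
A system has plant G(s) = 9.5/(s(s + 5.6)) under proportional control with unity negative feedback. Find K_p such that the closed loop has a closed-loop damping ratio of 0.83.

Closed-loop characteristic equation: s² + 5.6s + K_p·9.5 = 0.
So ω_n = √(9.5K_p) and 2ζω_n = 5.6, giving ζ = 5.6/(2√(9.5K_p)).
Setting ζ = 0.83: √(9.5K_p) = 5.6/(2·0.83) = 3.373, so K_p = 11.38/9.5 = 1.2.

K_p = 1.2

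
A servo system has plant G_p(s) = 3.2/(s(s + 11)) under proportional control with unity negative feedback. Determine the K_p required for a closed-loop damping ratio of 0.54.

Closed-loop characteristic equation: s² + 11s + K_p·3.2 = 0.
So ω_n = √(3.2K_p) and 2ζω_n = 11, giving ζ = 11/(2√(3.2K_p)).
Setting ζ = 0.54: √(3.2K_p) = 11/(2·0.54) = 10.19, so K_p = 103.7/3.2 = 32.4.

K_p = 32.4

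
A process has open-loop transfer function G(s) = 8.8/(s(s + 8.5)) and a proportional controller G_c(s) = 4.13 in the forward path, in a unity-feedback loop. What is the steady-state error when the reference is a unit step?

0

The open loop G_c(s)G(s) has a pole at the origin (type 1), so the static position error constant is infinite and e_ss = 1/(1+∞) = 0.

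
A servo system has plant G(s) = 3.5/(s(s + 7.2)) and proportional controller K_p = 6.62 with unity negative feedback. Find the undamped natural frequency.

1 + K_p·G(s) = 0 gives s² + 7.2s + 23.17 = 0.
Matching s² + 2ζω_n s + ω_n²: ω_n = √23.17 = 4.814 rad/s and 2ζω_n = 7.2, so ζ = 7.2/(2·4.814) = 0.748.

ω_n = 4.81 rad/s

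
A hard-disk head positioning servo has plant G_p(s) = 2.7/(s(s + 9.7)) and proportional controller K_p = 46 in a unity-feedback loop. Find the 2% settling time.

T_s ≈ 0.825 s

The closed-loop denominator s² + 9.7s + 124.2 gives ω_n = √124.2 = 11.14 and ζ = 9.7/(2ω_n) = 0.4352.
2% settling time T_s ≈ 4/(ζω_n) = 4/4.85 = 0.825 s.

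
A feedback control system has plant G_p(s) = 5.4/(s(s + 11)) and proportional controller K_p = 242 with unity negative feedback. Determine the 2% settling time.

Closed-loop characteristic equation: s² + 11s + 1307 = 0, so ω_n = 36.15 rad/s and ζ = 11/(2·36.15) = 0.1521.
2% settling time T_s ≈ 4/(ζω_n) = 4/5.5 = 0.727 s.

T_s ≈ 0.727 s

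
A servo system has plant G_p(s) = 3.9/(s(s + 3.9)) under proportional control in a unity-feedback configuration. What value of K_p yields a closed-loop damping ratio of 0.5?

Closed-loop characteristic equation: s² + 3.9s + K_p·3.9 = 0.
So ω_n = √(3.9K_p) and 2ζω_n = 3.9, giving ζ = 3.9/(2√(3.9K_p)).
Setting ζ = 0.5: √(3.9K_p) = 3.9/(2·0.5) = 3.9, so K_p = 15.21/3.9 = 3.9.

K_p = 3.9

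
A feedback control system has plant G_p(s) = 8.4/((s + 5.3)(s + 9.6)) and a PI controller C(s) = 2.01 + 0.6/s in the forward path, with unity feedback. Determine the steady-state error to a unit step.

0

The open loop C(s)G_p(s) has a pole at the origin (type 1), so the static position error constant is infinite and e_ss = 1/(1+∞) = 0.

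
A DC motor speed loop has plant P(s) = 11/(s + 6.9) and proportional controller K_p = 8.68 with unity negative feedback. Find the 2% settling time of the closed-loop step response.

Closed-loop transfer function: T(s) = K_p·P(s)/(1 + K_p·P(s)) = 95.48/(s + 6.9 + 95.48) = 95.48/(s + 102.4).
Time constant τ = 1/102.4 = 0.009768 s, so the 2% settling time is about 4τ = 0.0391 s.

T_s ≈ 0.0391 s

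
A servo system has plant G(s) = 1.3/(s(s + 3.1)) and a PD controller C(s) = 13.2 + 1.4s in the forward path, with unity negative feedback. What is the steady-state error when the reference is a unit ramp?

The loop has one pole at the origin (type 1). Velocity error constant K_v = lim_{s→0} s·C(s)G(s) = 13.2·1.3/3.1 = 5.535.
Steady-state error to a unit ramp: e_ss = 1/K_v = 0.181.

0.181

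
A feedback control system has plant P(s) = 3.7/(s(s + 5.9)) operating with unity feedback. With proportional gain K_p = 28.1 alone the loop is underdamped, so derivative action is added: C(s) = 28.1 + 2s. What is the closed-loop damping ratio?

Forward path: (28.1 + 2s)·3.7/(s(s+5.9)). The closed-loop characteristic equation is s² + (5.9 + 3.7·2)s + 3.7·28.1 = 0.
That is s² + 13.3s + 104 = 0, so ω_n = 10.2 rad/s and ζ = 13.3/(2·10.2) = 0.6522.

ζ = 0.652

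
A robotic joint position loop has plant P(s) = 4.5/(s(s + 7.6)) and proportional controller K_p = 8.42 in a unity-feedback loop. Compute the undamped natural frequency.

The closed-loop denominator is s(s+7.6) + 8.42·4.5 = s² + 7.6s + 37.89.
So ω_n² = 37.89 ⇒ ω_n = 6.155 rad/s, and ζ = 7.6/(2ω_n) = 0.617.

ω_n = 6.16 rad/s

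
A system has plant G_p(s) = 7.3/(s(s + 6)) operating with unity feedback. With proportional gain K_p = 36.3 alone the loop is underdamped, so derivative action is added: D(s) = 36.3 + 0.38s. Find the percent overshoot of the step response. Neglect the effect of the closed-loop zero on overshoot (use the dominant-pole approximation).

41.5%

Forward path: (36.3 + 0.38s)·7.3/(s(s+6)). The closed-loop characteristic equation is s² + (6 + 7.3·0.38)s + 7.3·36.3 = 0.
That is s² + 8.774s + 265 = 0, so ω_n = 16.28 rad/s and ζ = 8.774/(2·16.28) = 0.2695.
%OS = 100·exp(−πζ/√(1−ζ²)) = 41.5%.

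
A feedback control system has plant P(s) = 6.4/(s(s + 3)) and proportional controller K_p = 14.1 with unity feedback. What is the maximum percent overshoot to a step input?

From 1 + K_pP(s) = 0: s² + 3s + 90.24 = 0 ⇒ ω_n = 9.499, ζ = 0.1579.
%OS = 100·exp(−πζ/√(1−ζ²)) = 100·exp(−π·0.1579/√0.9751) = 60.5%.

60.5%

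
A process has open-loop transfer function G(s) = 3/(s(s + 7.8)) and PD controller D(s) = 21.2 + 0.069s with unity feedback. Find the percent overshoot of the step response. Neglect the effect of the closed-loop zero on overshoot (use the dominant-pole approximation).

Forward path: (21.2 + 0.069s)·3/(s(s+7.8)). The closed-loop characteristic equation is s² + (7.8 + 3·0.069)s + 3·21.2 = 0.
That is s² + 8.007s + 63.6 = 0, so ω_n = 7.975 rad/s and ζ = 8.007/(2·7.975) = 0.502.
%OS = 100·exp(−πζ/√(1−ζ²)) = 16.1%.

16.1%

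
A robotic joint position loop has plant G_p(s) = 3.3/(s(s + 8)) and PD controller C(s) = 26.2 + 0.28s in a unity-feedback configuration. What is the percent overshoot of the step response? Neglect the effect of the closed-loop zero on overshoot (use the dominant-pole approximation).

17.9%

Forward path: (26.2 + 0.28s)·3.3/(s(s+8)). The closed-loop characteristic equation is s² + (8 + 3.3·0.28)s + 3.3·26.2 = 0.
That is s² + 8.924s + 86.46 = 0, so ω_n = 9.298 rad/s and ζ = 8.924/(2·9.298) = 0.4799.
%OS = 100·exp(−πζ/√(1−ζ²)) = 17.9%.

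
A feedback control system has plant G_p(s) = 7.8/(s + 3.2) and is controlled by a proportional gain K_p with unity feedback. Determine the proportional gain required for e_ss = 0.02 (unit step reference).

K_p = 20.1

The loop is type 0, so e_ss(step) = 1/(1 + K_pos) with K_pos = K_p·G_p(0).
G_p(0) = 2.438. Require 1/(1 + K_p·2.438) = 0.02, so 1 + 2.438·K_p = 50.
K_p = (50 − 1)/2.438 = 20.1.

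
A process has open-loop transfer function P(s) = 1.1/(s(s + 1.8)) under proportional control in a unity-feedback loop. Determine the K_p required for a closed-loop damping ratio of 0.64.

Closed-loop characteristic equation: s² + 1.8s + K_p·1.1 = 0.
So ω_n = √(1.1K_p) and 2ζω_n = 1.8, giving ζ = 1.8/(2√(1.1K_p)).
Setting ζ = 0.64: √(1.1K_p) = 1.8/(2·0.64) = 1.406, so K_p = 1.978/1.1 = 1.8.

K_p = 1.8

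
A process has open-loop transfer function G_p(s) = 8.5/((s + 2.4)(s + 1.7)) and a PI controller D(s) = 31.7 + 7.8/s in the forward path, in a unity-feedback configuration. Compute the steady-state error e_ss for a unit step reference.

0

The open loop D(s)G_p(s) has a pole at the origin (type 1), so the static position error constant is infinite and e_ss = 1/(1+∞) = 0.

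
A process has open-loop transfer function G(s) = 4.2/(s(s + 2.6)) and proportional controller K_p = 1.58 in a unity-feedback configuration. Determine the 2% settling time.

T_s ≈ 3.08 s

From 1 + K_pG(s) = 0: s² + 2.6s + 6.636 = 0 ⇒ ω_n = 2.576, ζ = 0.5046.
2% settling time T_s ≈ 4/(ζω_n) = 4/1.3 = 3.08 s.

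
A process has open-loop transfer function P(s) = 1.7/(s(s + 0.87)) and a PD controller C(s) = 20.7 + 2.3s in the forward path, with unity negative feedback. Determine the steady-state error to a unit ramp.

0.0247

The loop has one pole at the origin (type 1). Velocity error constant K_v = lim_{s→0} s·C(s)P(s) = 20.7·1.7/0.87 = 40.45.
Steady-state error to a unit ramp: e_ss = 1/K_v = 0.0247.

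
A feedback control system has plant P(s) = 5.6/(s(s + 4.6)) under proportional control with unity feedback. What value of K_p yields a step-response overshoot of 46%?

K_p = 16.4

From %OS = 100·exp(−πζ/√(1−ζ²)) = 46%, ζ = −ln(0.46)/√(π²+ln²(0.46)) = 0.24.
Characteristic equation s² + 4.6s + 5.6K_p = 0 gives ζ = 4.6/(2√(5.6K_p)).
Setting ζ = 0.24: √(5.6K_p) = 4.6/(2·0.24) = 9.585, so K_p = 91.87/5.6 = 16.4.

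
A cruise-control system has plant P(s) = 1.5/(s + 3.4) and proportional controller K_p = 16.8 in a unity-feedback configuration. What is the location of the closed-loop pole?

s = -28.6

Closed-loop transfer function: T(s) = K_p·P(s)/(1 + K_p·P(s)) = 25.2/(s + 3.4 + 25.2) = 25.2/(s + 28.6).
The closed-loop pole is at s = −28.6.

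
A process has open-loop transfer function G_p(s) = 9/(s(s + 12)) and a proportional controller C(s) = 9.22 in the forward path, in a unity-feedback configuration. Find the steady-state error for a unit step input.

The open loop C(s)G_p(s) has a pole at the origin (type 1), so the static position error constant is infinite and e_ss = 1/(1+∞) = 0.

0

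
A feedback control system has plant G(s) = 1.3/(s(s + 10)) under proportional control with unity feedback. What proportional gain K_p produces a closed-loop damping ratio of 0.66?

Closed-loop characteristic equation: s² + 10s + K_p·1.3 = 0.
So ω_n = √(1.3K_p) and 2ζω_n = 10, giving ζ = 10/(2√(1.3K_p)).
Setting ζ = 0.66: √(1.3K_p) = 10/(2·0.66) = 7.576, so K_p = 57.39/1.3 = 44.1.

K_p = 44.1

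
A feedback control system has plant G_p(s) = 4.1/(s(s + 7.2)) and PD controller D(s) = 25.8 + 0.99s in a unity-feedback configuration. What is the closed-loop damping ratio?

Forward path: (25.8 + 0.99s)·4.1/(s(s+7.2)). The closed-loop characteristic equation is s² + (7.2 + 4.1·0.99)s + 4.1·25.8 = 0.
That is s² + 11.26s + 105.8 = 0, so ω_n = 10.28 rad/s and ζ = 11.26/(2·10.28) = 0.5474.

ζ = 0.547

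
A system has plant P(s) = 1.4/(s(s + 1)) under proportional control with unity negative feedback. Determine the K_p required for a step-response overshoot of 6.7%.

K_p = 0.42

From %OS = 100·exp(−πζ/√(1−ζ²)) = 6.7%, ζ = −ln(0.067)/√(π²+ln²(0.067)) = 0.6522.
Characteristic equation s² + 1s + 1.4K_p = 0 gives ζ = 1/(2√(1.4K_p)).
Setting ζ = 0.6522: √(1.4K_p) = 1/(2·0.6522) = 0.7666, so K_p = 0.5877/1.4 = 0.42.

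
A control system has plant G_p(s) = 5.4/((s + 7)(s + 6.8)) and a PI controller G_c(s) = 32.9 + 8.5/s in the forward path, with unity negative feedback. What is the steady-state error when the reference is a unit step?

0

The open loop G_c(s)G_p(s) has a pole at the origin (type 1), so the static position error constant is infinite and e_ss = 1/(1+∞) = 0.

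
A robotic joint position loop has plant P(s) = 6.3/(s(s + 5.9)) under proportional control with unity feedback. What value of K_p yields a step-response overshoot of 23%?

From %OS = 100·exp(−πζ/√(1−ζ²)) = 23%, ζ = −ln(0.23)/√(π²+ln²(0.23)) = 0.4237.
Characteristic equation s² + 5.9s + 6.3K_p = 0 gives ζ = 5.9/(2√(6.3K_p)).
Setting ζ = 0.4237: √(6.3K_p) = 5.9/(2·0.4237) = 6.962, so K_p = 48.47/6.3 = 7.69.

K_p = 7.69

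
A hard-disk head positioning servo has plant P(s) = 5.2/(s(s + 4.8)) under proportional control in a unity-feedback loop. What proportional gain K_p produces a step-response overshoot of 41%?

From %OS = 100·exp(−πζ/√(1−ζ²)) = 41%, ζ = −ln(0.41)/√(π²+ln²(0.41)) = 0.273.
Characteristic equation s² + 4.8s + 5.2K_p = 0 gives ζ = 4.8/(2√(5.2K_p)).
Setting ζ = 0.273: √(5.2K_p) = 4.8/(2·0.273) = 8.79, so K_p = 77.27/5.2 = 14.9.

K_p = 14.9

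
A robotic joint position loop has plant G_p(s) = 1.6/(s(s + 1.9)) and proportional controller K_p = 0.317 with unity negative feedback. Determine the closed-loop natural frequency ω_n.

ω_n = 0.712 rad/s

1 + K_p·G_p(s) = 0 gives s² + 1.9s + 0.5072 = 0.
Matching s² + 2ζω_n s + ω_n²: ω_n = √0.5072 = 0.7122 rad/s and 2ζω_n = 1.9, so ζ = 1.9/(2·0.7122) = 1.33.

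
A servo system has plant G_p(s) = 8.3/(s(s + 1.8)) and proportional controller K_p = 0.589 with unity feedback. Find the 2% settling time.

The closed-loop denominator s² + 1.8s + 4.889 gives ω_n = √4.889 = 2.211 and ζ = 1.8/(2ω_n) = 0.407.
2% settling time T_s ≈ 4/(ζω_n) = 4/0.9 = 4.44 s.

T_s ≈ 4.44 s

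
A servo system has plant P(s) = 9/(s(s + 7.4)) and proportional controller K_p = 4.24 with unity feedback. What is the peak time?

T_p = 0.635 s

The closed-loop denominator s² + 7.4s + 38.16 gives ω_n = √38.16 = 6.177 and ζ = 7.4/(2ω_n) = 0.599.
Damped frequency ω_d = ω_n√(1−ζ²) = 4.947 rad/s, so peak time T_p = π/ω_d = 0.635 s.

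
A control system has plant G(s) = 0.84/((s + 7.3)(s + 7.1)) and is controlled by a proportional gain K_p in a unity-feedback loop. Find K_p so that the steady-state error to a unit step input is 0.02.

Steady-state error for a unit step on this type-0 loop is 1/(1 + K_p·G(0)).
G(0) = 0.01621. Require 1/(1 + K_p·0.01621) = 0.02, so 1 + 0.01621·K_p = 50.
K_p = (50 − 1)/0.01621 = 3020.

K_p = 3020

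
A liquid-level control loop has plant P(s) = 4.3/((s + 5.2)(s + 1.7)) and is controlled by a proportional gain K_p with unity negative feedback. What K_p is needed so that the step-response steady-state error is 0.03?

Steady-state error for a unit step on this type-0 loop is 1/(1 + K_p·P(0)).
P(0) = 0.4864. Require 1/(1 + K_p·0.4864) = 0.03, so 1 + 0.4864·K_p = 33.33.
K_p = (33.33 − 1)/0.4864 = 66.5.

K_p = 66.5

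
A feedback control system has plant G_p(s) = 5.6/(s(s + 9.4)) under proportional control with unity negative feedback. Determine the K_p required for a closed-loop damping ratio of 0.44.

K_p = 20.4

Closed-loop characteristic equation: s² + 9.4s + K_p·5.6 = 0.
So ω_n = √(5.6K_p) and 2ζω_n = 9.4, giving ζ = 9.4/(2√(5.6K_p)).
Setting ζ = 0.44: √(5.6K_p) = 9.4/(2·0.44) = 10.68, so K_p = 114.1/5.6 = 20.4.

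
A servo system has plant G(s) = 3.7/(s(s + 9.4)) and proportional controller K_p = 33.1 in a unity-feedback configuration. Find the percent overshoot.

22.9%

The closed-loop denominator s² + 9.4s + 122.5 gives ω_n = √122.5 = 11.07 and ζ = 9.4/(2ω_n) = 0.4247.
%OS = 100·exp(−πζ/√(1−ζ²)) = 100·exp(−π·0.4247/√0.8196) = 22.9%.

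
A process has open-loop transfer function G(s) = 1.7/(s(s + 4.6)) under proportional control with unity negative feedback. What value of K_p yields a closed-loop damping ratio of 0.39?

Closed-loop characteristic equation: s² + 4.6s + K_p·1.7 = 0.
So ω_n = √(1.7K_p) and 2ζω_n = 4.6, giving ζ = 4.6/(2√(1.7K_p)).
Setting ζ = 0.39: √(1.7K_p) = 4.6/(2·0.39) = 5.897, so K_p = 34.78/1.7 = 20.5.

K_p = 20.5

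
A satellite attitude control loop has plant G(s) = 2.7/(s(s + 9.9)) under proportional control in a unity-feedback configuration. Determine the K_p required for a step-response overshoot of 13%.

K_p = 30.6

From %OS = 100·exp(−πζ/√(1−ζ²)) = 13%, ζ = −ln(0.13)/√(π²+ln²(0.13)) = 0.5446.
Characteristic equation s² + 9.9s + 2.7K_p = 0 gives ζ = 9.9/(2√(2.7K_p)).
Setting ζ = 0.5446: √(2.7K_p) = 9.9/(2·0.5446) = 9.088, so K_p = 82.6/2.7 = 30.6.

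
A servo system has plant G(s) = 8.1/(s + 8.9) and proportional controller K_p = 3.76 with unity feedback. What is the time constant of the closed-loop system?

τ = 0.0254 s

Closed-loop transfer function: T(s) = K_p·G(s)/(1 + K_p·G(s)) = 30.46/(s + 8.9 + 30.46) = 30.46/(s + 39.36).
Time constant τ = 1/39.36 = 0.0254 s.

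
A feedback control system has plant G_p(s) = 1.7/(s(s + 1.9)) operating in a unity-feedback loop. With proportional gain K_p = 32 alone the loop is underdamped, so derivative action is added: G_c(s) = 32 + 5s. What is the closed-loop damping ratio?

Forward path: (32 + 5s)·1.7/(s(s+1.9)). The closed-loop characteristic equation is s² + (1.9 + 1.7·5)s + 1.7·32 = 0.
That is s² + 10.4s + 54.4 = 0, so ω_n = 7.376 rad/s and ζ = 10.4/(2·7.376) = 0.705.

ζ = 0.705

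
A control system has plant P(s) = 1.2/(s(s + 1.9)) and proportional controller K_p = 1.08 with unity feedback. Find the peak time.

The closed-loop denominator s² + 1.9s + 1.296 gives ω_n = √1.296 = 1.138 and ζ = 1.9/(2ω_n) = 0.8345.
Damped frequency ω_d = ω_n√(1−ζ²) = 0.6273 rad/s, so peak time T_p = π/ω_d = 5.01 s.

T_p = 5.01 s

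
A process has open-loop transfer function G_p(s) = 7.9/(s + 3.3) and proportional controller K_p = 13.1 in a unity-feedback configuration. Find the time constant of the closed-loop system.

Closed-loop transfer function: T(s) = K_p·G_p(s)/(1 + K_p·G_p(s)) = 103.5/(s + 3.3 + 103.5) = 103.5/(s + 106.8).
Time constant τ = 1/106.8 = 0.00936 s.

τ = 0.00936 s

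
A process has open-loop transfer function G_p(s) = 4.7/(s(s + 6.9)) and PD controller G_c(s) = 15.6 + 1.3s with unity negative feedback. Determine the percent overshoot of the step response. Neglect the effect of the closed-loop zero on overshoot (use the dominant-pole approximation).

Forward path: (15.6 + 1.3s)·4.7/(s(s+6.9)). The closed-loop characteristic equation is s² + (6.9 + 4.7·1.3)s + 4.7·15.6 = 0.
That is s² + 13.01s + 73.32 = 0, so ω_n = 8.563 rad/s and ζ = 13.01/(2·8.563) = 0.7597.
%OS = 100·exp(−πζ/√(1−ζ²)) = 2.55%.

2.55%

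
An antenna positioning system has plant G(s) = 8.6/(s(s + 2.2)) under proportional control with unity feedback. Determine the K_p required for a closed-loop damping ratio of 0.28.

Closed-loop characteristic equation: s² + 2.2s + K_p·8.6 = 0.
So ω_n = √(8.6K_p) and 2ζω_n = 2.2, giving ζ = 2.2/(2√(8.6K_p)).
Setting ζ = 0.28: √(8.6K_p) = 2.2/(2·0.28) = 3.929, so K_p = 15.43/8.6 = 1.79.

K_p = 1.79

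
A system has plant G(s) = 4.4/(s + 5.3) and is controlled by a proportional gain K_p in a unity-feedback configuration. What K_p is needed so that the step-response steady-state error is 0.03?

Steady-state error for a unit step on this type-0 loop is 1/(1 + K_p·G(0)).
G(0) = 0.8302. Require 1/(1 + K_p·0.8302) = 0.03, so 1 + 0.8302·K_p = 33.33.
K_p = (33.33 − 1)/0.8302 = 38.9.

K_p = 38.9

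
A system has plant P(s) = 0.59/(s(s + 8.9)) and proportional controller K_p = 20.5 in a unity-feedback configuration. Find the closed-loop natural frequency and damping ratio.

ω_n = 3.48 rad/s, ζ = 1.28

The closed-loop denominator is s(s+8.9) + 20.5·0.59 = s² + 8.9s + 12.09.
Matching s² + 2ζω_n s + ω_n²: ω_n = √12.09 = 3.478 rad/s and 2ζω_n = 8.9, so ζ = 8.9/(2·3.478) = 1.28.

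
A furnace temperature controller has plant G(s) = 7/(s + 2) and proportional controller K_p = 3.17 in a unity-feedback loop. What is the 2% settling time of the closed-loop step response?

Closed-loop transfer function: T(s) = K_p·G(s)/(1 + K_p·G(s)) = 22.19/(s + 2 + 22.19) = 22.19/(s + 24.19).
Time constant τ = 1/24.19 = 0.04134 s, so the 2% settling time is about 4τ = 0.165 s.

T_s ≈ 0.165 s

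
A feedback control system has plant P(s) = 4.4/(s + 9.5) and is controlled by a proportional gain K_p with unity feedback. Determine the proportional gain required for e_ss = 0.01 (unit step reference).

The loop is type 0, so e_ss(step) = 1/(1 + K_pos) with K_pos = K_p·P(0).
P(0) = 0.4632. Require 1/(1 + K_p·0.4632) = 0.01, so 1 + 0.4632·K_p = 100.
K_p = (100 − 1)/0.4632 = 214.

K_p = 214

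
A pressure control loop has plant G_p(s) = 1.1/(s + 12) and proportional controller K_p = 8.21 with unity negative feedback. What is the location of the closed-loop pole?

Closed-loop transfer function: T(s) = K_p·G_p(s)/(1 + K_p·G_p(s)) = 9.031/(s + 12 + 9.031) = 9.031/(s + 21.03).
The closed-loop pole is at s = −21.03.

s = -21.03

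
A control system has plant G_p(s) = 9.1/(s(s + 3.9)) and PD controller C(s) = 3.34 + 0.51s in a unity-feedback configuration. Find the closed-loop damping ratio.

Forward path: (3.34 + 0.51s)·9.1/(s(s+3.9)). The closed-loop characteristic equation is s² + (3.9 + 9.1·0.51)s + 9.1·3.34 = 0.
That is s² + 8.541s + 30.39 = 0, so ω_n = 5.513 rad/s and ζ = 8.541/(2·5.513) = 0.7746.

ζ = 0.775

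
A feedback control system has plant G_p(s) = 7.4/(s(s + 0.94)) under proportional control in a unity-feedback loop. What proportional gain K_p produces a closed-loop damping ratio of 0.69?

Closed-loop characteristic equation: s² + 0.94s + K_p·7.4 = 0.
So ω_n = √(7.4K_p) and 2ζω_n = 0.94, giving ζ = 0.94/(2√(7.4K_p)).
Setting ζ = 0.69: √(7.4K_p) = 0.94/(2·0.69) = 0.6812, so K_p = 0.464/7.4 = 0.0627.

K_p = 0.0627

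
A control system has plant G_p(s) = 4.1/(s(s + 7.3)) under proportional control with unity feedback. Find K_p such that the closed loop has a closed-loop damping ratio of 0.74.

Closed-loop characteristic equation: s² + 7.3s + K_p·4.1 = 0.
So ω_n = √(4.1K_p) and 2ζω_n = 7.3, giving ζ = 7.3/(2√(4.1K_p)).
Setting ζ = 0.74: √(4.1K_p) = 7.3/(2·0.74) = 4.932, so K_p = 24.33/4.1 = 5.93.

K_p = 5.93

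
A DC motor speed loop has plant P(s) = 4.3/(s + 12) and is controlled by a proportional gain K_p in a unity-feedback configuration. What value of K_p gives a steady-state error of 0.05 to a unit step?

K_p = 53

The loop is type 0, so e_ss(step) = 1/(1 + K_pos) with K_pos = K_p·P(0).
P(0) = 0.3583. Require 1/(1 + K_p·0.3583) = 0.05, so 1 + 0.3583·K_p = 20.
K_p = (20 − 1)/0.3583 = 53.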